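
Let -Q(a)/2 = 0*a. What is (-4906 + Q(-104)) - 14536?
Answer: -19442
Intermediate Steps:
Q(a) = 0 (Q(a) = -0*a = -2*0 = 0)
(-4906 + Q(-104)) - 14536 = (-4906 + 0) - 14536 = -4906 - 14536 = -19442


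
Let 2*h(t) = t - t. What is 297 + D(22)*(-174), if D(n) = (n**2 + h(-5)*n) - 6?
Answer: -82875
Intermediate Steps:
h(t) = 0 (h(t) = (t - t)/2 = (1/2)*0 = 0)
D(n) = -6 + n**2 (D(n) = (n**2 + 0*n) - 6 = (n**2 + 0) - 6 = n**2 - 6 = -6 + n**2)
297 + D(22)*(-174) = 297 + (-6 + 22**2)*(-174) = 297 + (-6 + 484)*(-174) = 297 + 478*(-174) = 297 - 83172 = -82875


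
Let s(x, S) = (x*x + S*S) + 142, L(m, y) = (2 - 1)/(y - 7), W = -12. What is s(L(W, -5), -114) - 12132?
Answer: 144865/144 ≈ 1006.0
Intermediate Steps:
L(m, y) = 1/(-7 + y)
s(x, S) = 142 + S² + x² (s(x, S) = (x² + S²) + 142 = (S² + x²) + 142 = 142 + S² + x²)
s(L(W, -5), -114) - 12132 = (142 + (-114)² + (1/(-7 - 5))²) - 12132 = (142 + 12996 + (1/(-12))²) - 12132 = (142 + 12996 + (-1/12)²) - 12132 = (142 + 12996 + 1/144) - 12132 = 1891873/144 - 12132 = 144865/144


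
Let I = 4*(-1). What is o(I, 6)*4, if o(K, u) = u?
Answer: 24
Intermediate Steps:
I = -4
o(I, 6)*4 = 6*4 = 24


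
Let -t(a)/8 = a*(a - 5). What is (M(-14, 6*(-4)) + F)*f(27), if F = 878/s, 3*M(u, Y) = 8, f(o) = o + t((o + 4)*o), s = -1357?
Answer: -15268377330/1357 ≈ -1.1252e+7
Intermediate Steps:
t(a) = -8*a*(-5 + a) (t(a) = -8*a*(a - 5) = -8*a*(-5 + a))
f(o) = o + 8*o*(4 + o)*(5 - o*(4 + o)) (f(o) = o + 8*((o + 4)*o)*(5 - (o + 4)*o) = o + 8*((4 + o)*o)*(5 - (4 + o)*o) = o + 8*(o*(4 + o))*(5 - o*(4 + o)) = o + 8*o*(4 + o)*(5 - o*(4 + o)))
M(u, Y) = 8/3 (M(u, Y) = (⅓)*8 = 8/3)
F = -878/1357 (F = 878/(-1357) = 878*(-1/1357) = -878/1357 ≈ -0.64702)
(M(-14, 6*(-4)) + F)*f(27) = (8/3 - 878/1357)*(27*(1 - 8*(-5 + 27*(4 + 27))*(4 + 27))) = 8222*(27*(1 - 8*(-5 + 27*31)*31))/4071 = 8222*(27*(1 - 8*(-5 + 837)*31))/4071 = 8222*(27*(1 - 8*832*31))/4071 = 8222*(27*(1 - 206336))/4071 = 8222*(27*(-206335))/4071 = (8222/4071)*(-5571045) = -15268377330/1357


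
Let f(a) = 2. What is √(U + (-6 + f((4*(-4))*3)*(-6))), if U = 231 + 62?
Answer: 5*√11 ≈ 16.583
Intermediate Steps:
U = 293
√(U + (-6 + f((4*(-4))*3)*(-6))) = √(293 + (-6 + 2*(-6))) = √(293 + (-6 - 12)) = √(293 - 18) = √275 = 5*√11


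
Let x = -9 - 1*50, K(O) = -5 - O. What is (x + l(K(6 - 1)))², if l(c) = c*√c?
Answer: 2481 + 1180*I*√10 ≈ 2481.0 + 3731.5*I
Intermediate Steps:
l(c) = c^(3/2)
x = -59 (x = -9 - 50 = -59)
(x + l(K(6 - 1)))² = (-59 + (-5 - (6 - 1))^(3/2))² = (-59 + (-5 - 1*5)^(3/2))² = (-59 + (-5 - 5)^(3/2))² = (-59 + (-10)^(3/2))² = (-59 - 10*I*√10)²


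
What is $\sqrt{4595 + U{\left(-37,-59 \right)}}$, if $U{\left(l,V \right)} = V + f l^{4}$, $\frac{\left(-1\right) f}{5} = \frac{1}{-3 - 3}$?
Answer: $\frac{\sqrt{56388126}}{6} \approx 1251.5$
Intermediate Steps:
$f = \frac{5}{6}$ ($f = - \frac{5}{-3 - 3} = - \frac{5}{-6} = \left(-5\right) \left(- \frac{1}{6}\right) = \frac{5}{6} \approx 0.83333$)
$U{\left(l,V \right)} = V + \frac{5 l^{4}}{6}$
$\sqrt{4595 + U{\left(-37,-59 \right)}} = \sqrt{4595 - \left(59 - \frac{5 \left(-37\right)^{4}}{6}\right)} = \sqrt{4595 + \left(-59 + \frac{5}{6} \cdot 1874161\right)} = \sqrt{4595 + \left(-59 + \frac{9370805}{6}\right)} = \sqrt{4595 + \frac{9370451}{6}} = \sqrt{\frac{9398021}{6}} = \frac{\sqrt{56388126}}{6}$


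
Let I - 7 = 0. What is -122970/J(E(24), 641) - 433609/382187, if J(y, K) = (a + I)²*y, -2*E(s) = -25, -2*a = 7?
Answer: -75302290829/93635815 ≈ -804.20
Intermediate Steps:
I = 7 (I = 7 + 0 = 7)
a = -7/2 (a = -½*7 = -7/2 ≈ -3.5000)
E(s) = 25/2 (E(s) = -½*(-25) = 25/2)
J(y, K) = 49*y/4 (J(y, K) = (-7/2 + 7)²*y = (7/2)²*y = 49*y/4)
-122970/J(E(24), 641) - 433609/382187 = -122970/((49/4)*(25/2)) - 433609/382187 = -122970/1225/8 - 433609*1/382187 = -122970*8/1225 - 433609/382187 = -196752/245 - 433609/382187 = -75302290829/93635815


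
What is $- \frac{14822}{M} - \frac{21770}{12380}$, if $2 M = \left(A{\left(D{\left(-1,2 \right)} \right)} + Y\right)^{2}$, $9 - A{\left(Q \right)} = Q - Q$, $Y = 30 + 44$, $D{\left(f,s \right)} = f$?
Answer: $- \frac{51696625}{8528582} \approx -6.0616$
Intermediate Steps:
$Y = 74$
$A{\left(Q \right)} = 9$ ($A{\left(Q \right)} = 9 - \left(Q - Q\right) = 9 - 0 = 9 + 0 = 9$)
$M = \frac{6889}{2}$ ($M = \frac{\left(9 + 74\right)^{2}}{2} = \frac{83^{2}}{2} = \frac{1}{2} \cdot 6889 = \frac{6889}{2} \approx 3444.5$)
$- \frac{14822}{M} - \frac{21770}{12380} = - \frac{14822}{\frac{6889}{2}} - \frac{21770}{12380} = \left(-14822\right) \frac{2}{6889} - \frac{2177}{1238} = - \frac{29644}{6889} - \frac{2177}{1238} = - \frac{51696625}{8528582}$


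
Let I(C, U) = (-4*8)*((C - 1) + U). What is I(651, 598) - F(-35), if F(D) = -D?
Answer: -39971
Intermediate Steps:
I(C, U) = 32 - 32*C - 32*U (I(C, U) = -32*((-1 + C) + U) = -32*(-1 + C + U) = 32 - 32*C - 32*U)
I(651, 598) - F(-35) = (32 - 32*651 - 32*598) - (-1)*(-35) = (32 - 20832 - 19136) - 1*35 = -39936 - 35 = -39971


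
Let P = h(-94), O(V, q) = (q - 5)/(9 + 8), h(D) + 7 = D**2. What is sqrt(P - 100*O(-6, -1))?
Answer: sqrt(2561781)/17 ≈ 94.150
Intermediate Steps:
h(D) = -7 + D**2
O(V, q) = -5/17 + q/17 (O(V, q) = (-5 + q)/17 = (-5 + q)*(1/17) = -5/17 + q/17)
P = 8829 (P = -7 + (-94)**2 = -7 + 8836 = 8829)
sqrt(P - 100*O(-6, -1)) = sqrt(8829 - 100*(-5/17 + (1/17)*(-1))) = sqrt(8829 - 100*(-5/17 - 1/17)) = sqrt(8829 - 100*(-6/17)) = sqrt(8829 + 600/17) = sqrt(150693/17) = sqrt(2561781)/17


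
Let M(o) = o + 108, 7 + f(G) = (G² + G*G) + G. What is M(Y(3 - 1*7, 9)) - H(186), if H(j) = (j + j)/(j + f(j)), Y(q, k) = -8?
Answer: 6955328/69557 ≈ 99.995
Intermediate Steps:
f(G) = -7 + G + 2*G² (f(G) = -7 + ((G² + G*G) + G) = -7 + ((G² + G²) + G) = -7 + (2*G² + G) = -7 + (G + 2*G²) = -7 + G + 2*G²)
M(o) = 108 + o
H(j) = 2*j/(-7 + 2*j + 2*j²) (H(j) = (j + j)/(j + (-7 + j + 2*j²)) = (2*j)/(-7 + 2*j + 2*j²) = 2*j/(-7 + 2*j + 2*j²))
M(Y(3 - 1*7, 9)) - H(186) = (108 - 8) - 2*186/(-7 + 2*186 + 2*186²) = 100 - 2*186/(-7 + 372 + 2*34596) = 100 - 2*186/(-7 + 372 + 69192) = 100 - 2*186/69557 = 100 - 1*372/69557 = 100 - 372/69557 = 6955328/69557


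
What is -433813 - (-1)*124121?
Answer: -309692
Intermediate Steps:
-433813 - (-1)*124121 = -433813 - 1*(-124121) = -433813 + 124121 = -309692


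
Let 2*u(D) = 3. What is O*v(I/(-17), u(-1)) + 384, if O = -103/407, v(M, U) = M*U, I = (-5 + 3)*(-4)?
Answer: 2658132/6919 ≈ 384.18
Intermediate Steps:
u(D) = 3/2 (u(D) = (1/2)*3 = 3/2)
I = 8 (I = -2*(-4) = 8)
O = -103/407 (O = -103*1/407 = -103/407 ≈ -0.25307)
O*v(I/(-17), u(-1)) + 384 = -103*8/(-17)*3/(407*2) + 384 = -103*8*(-1/17)*3/(407*2) + 384 = -(-824)*3/(6919*2) + 384 = -103/407*(-12/17) + 384 = 1236/6919 + 384 = 2658132/6919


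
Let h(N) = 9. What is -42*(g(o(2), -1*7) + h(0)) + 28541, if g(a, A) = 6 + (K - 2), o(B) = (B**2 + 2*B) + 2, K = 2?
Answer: 27911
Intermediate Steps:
o(B) = 2 + B**2 + 2*B
g(a, A) = 6 (g(a, A) = 6 + (2 - 2) = 6 + 0 = 6)
-42*(g(o(2), -1*7) + h(0)) + 28541 = -42*(6 + 9) + 28541 = -42*15 + 28541 = -630 + 28541 = 27911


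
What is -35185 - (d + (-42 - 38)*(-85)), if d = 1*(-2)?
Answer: -41983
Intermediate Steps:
d = -2
-35185 - (d + (-42 - 38)*(-85)) = -35185 - (-2 + (-42 - 38)*(-85)) = -35185 - (-2 - 80*(-85)) = -35185 - (-2 + 6800) = -35185 - 1*6798 = -35185 - 6798 = -41983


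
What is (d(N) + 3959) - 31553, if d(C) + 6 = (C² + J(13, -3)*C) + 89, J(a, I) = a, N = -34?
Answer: -26797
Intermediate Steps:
d(C) = 83 + C² + 13*C (d(C) = -6 + ((C² + 13*C) + 89) = -6 + (89 + C² + 13*C) = 83 + C² + 13*C)
(d(N) + 3959) - 31553 = ((83 + (-34)² + 13*(-34)) + 3959) - 31553 = ((83 + 1156 - 442) + 3959) - 31553 = (797 + 3959) - 31553 = 4756 - 31553 = -26797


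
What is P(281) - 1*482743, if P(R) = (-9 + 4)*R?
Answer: -484148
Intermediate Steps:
P(R) = -5*R
P(281) - 1*482743 = -5*281 - 1*482743 = -1405 - 482743 = -484148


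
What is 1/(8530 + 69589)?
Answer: 1/78119 ≈ 1.2801e-5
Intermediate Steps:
1/(8530 + 69589) = 1/78119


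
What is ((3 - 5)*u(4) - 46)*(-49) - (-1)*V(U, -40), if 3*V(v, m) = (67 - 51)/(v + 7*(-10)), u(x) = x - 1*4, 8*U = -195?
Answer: 5105182/2265 ≈ 2253.9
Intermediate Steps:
U = -195/8 (U = (⅛)*(-195) = -195/8 ≈ -24.375)
u(x) = -4 + x (u(x) = x - 4 = -4 + x)
V(v, m) = 16/(3*(-70 + v)) (V(v, m) = ((67 - 51)/(v + 7*(-10)))/3 = (16/(v - 70))/3 = (16/(-70 + v))/3 = 16/(3*(-70 + v)))
((3 - 5)*u(4) - 46)*(-49) - (-1)*V(U, -40) = ((3 - 5)*(-4 + 4) - 46)*(-49) - (-1)*16/(3*(-70 - 195/8)) = (-2*0 - 46)*(-49) - (-1)*16/(3*(-755/8)) = (0 - 46)*(-49) - (-1)*(16/3)*(-8/755) = -46*(-49) - (-1)*(-128)/2265 = 2254 - 1*128/2265 = 2254 - 128/2265 = 5105182/2265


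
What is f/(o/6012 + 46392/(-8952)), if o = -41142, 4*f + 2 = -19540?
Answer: 1825936083/4494527 ≈ 406.26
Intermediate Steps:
f = -9771/2 (f = -½ + (¼)*(-19540) = -½ - 4885 = -9771/2 ≈ -4885.5)
f/(o/6012 + 46392/(-8952)) = -9771/(2*(-41142/6012 + 46392/(-8952))) = -9771/(2*(-41142*1/6012 + 46392*(-1/8952))) = -9771/(2*(-6857/1002 - 1933/373)) = -9771/(2*(-4494527/373746)) = -9771/2*(-373746/4494527) = 1825936083/4494527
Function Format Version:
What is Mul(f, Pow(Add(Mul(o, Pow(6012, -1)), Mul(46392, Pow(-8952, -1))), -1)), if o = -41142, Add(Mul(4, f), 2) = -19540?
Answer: Rational(1825936083, 4494527) ≈ 406.26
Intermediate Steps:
f = Rational(-9771, 2) (f = Add(Rational(-1, 2), Mul(Rational(1, 4), -19540)) = Add(Rational(-1, 2), -4885) = Rational(-9771, 2) ≈ -4885.5)
Mul(f, Pow(Add(Mul(o, Pow(6012, -1)), Mul(46392, Pow(-8952, -1))), -1)) = Mul(Rational(-9771, 2), Pow(Add(Mul(-41142, Pow(6012, -1)), Mul(46392, Pow(-8952, -1))), -1)) = Mul(Rational(-9771, 2), Pow(Add(Mul(-41142, Rational(1, 6012)), Mul(46392, Rational(-1, 8952))), -1)) = Mul(Rational(-9771, 2), Pow(Add(Rational(-6857, 1002), Rational(-1933, 373)), -1)) = Mul(Rational(-9771, 2), Pow(Rational(-4494527, 373746), -1)) = Mul(Rational(-9771, 2), Rational(-373746, 4494527)) = Rational(1825936083, 4494527)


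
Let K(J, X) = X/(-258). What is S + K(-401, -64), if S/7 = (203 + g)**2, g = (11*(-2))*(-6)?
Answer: 101339207/129 ≈ 7.8558e+5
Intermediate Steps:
K(J, X) = -X/258 (K(J, X) = X*(-1/258) = -X/258)
g = 132 (g = -22*(-6) = 132)
S = 785575 (S = 7*(203 + 132)**2 = 7*335**2 = 7*112225 = 785575)
S + K(-401, -64) = 785575 - 1/258*(-64) = 785575 + 32/129 = 101339207/129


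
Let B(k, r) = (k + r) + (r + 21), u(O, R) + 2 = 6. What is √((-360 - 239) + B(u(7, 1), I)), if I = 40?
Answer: I*√494 ≈ 22.226*I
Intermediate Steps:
u(O, R) = 4 (u(O, R) = -2 + 6 = 4)
B(k, r) = 21 + k + 2*r (B(k, r) = (k + r) + (21 + r) = 21 + k + 2*r)
√((-360 - 239) + B(u(7, 1), I)) = √((-360 - 239) + (21 + 4 + 2*40)) = √(-599 + (21 + 4 + 80)) = √(-599 + 105) = √(-494) = I*√494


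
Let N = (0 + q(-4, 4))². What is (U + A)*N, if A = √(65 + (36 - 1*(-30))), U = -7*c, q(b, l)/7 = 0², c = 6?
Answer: 0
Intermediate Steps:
q(b, l) = 0 (q(b, l) = 7*0² = 7*0 = 0)
U = -42 (U = -7*6 = -42)
N = 0 (N = (0 + 0)² = 0² = 0)
A = √131 (A = √(65 + (36 + 30)) = √(65 + 66) = √131 ≈ 11.446)
(U + A)*N = (-42 + √131)*0 = 0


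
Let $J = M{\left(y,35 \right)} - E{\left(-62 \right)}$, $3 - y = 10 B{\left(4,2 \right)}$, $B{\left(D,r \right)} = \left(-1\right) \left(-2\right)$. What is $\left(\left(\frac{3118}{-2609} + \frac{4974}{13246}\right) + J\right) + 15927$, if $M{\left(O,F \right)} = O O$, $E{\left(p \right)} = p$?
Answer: $\frac{281260025215}{17279407} \approx 16277.0$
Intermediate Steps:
$B{\left(D,r \right)} = 2$
$y = -17$ ($y = 3 - 10 \cdot 2 = 3 - 20 = -17$)
$M{\left(O,F \right)} = O^{2}$
$J = 351$ ($J = \left(-17\right)^{2} - -62 = 289 + 62 = 351$)
$\left(\left(\frac{3118}{-2609} + \frac{4974}{13246}\right) + J\right) + 15927 = \left(\left(\frac{3118}{-2609} + \frac{4974}{13246}\right) + 351\right) + 15927 = \left(\left(3118 \left(- \frac{1}{2609}\right) + 4974 \cdot \frac{1}{13246}\right) + 351\right) + 15927 = \left(\left(- \frac{3118}{2609} + \frac{2487}{6623}\right) + 351\right) + 15927 = \left(- \frac{14161931}{17279407} + 351\right) + 15927 = \frac{6050909926}{17279407} + 15927 = \frac{281260025215}{17279407}$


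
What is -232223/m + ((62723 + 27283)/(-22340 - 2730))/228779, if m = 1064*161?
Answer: -1523945084111/1124155947880 ≈ -1.3556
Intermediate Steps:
m = 171304
-232223/m + ((62723 + 27283)/(-22340 - 2730))/228779 = -232223/171304 + ((62723 + 27283)/(-22340 - 2730))/228779 = -232223*1/171304 + (90006/(-25070))*(1/228779) = -232223/171304 + (90006*(-1/25070))*(1/228779) = -232223/171304 - 45003/12535*1/228779 = -232223/171304 - 45003/2867744765 = -1523945084111/1124155947880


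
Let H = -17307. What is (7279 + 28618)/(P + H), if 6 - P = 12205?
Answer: -35897/29506 ≈ -1.2166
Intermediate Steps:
P = -12199 (P = 6 - 1*12205 = 6 - 12205 = -12199)
(7279 + 28618)/(P + H) = (7279 + 28618)/(-12199 - 17307) = 35897/(-29506) = 35897*(-1/29506) = -35897/29506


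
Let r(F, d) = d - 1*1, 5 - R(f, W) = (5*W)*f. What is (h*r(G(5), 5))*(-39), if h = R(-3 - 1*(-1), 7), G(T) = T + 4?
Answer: -11700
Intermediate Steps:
G(T) = 4 + T
R(f, W) = 5 - 5*W*f
h = 75 (h = 5 - 5*7*(-3 - 1*(-1)) = 5 - 5*7*(-3 + 1) = 5 - 5*7*(-2) = 5 + 70 = 75)
r(F, d) = -1 + d (r(F, d) = d - 1 = -1 + d)
(h*r(G(5), 5))*(-39) = (75*(-1 + 5))*(-39) = (75*4)*(-39) = 300*(-39) = -11700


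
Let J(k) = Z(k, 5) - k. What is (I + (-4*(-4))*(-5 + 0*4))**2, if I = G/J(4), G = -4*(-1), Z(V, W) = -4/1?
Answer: 25921/4 ≈ 6480.3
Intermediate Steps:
Z(V, W) = -4 (Z(V, W) = -4*1 = -4)
J(k) = -4 - k
G = 4
I = -1/2 (I = 4/(-4 - 1*4) = 4/(-4 - 4) = 4/(-8) = 4*(-1/8) = -1/2 ≈ -0.50000)
(I + (-4*(-4))*(-5 + 0*4))**2 = (-1/2 + (-4*(-4))*(-5 + 0*4))**2 = (-1/2 + 16*(-5 + 0))**2 = (-1/2 + 16*(-5))**2 = (-1/2 - 80)**2 = (-161/2)**2 = 25921/4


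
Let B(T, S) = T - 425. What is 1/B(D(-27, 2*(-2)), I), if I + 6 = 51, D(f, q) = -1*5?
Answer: -1/430 ≈ -0.0023256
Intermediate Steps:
D(f, q) = -5
I = 45 (I = -6 + 51 = 45)
B(T, S) = -425 + T
1/B(D(-27, 2*(-2)), I) = 1/(-425 - 5) = 1/(-430) = -1/430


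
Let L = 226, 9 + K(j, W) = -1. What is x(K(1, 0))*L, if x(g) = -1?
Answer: -226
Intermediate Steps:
K(j, W) = -10 (K(j, W) = -9 - 1 = -10)
x(K(1, 0))*L = -1*226 = -226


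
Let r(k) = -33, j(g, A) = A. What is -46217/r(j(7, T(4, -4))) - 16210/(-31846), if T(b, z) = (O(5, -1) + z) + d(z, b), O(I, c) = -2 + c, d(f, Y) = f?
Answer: 736180756/525459 ≈ 1401.0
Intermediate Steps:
T(b, z) = -3 + 2*z (T(b, z) = ((-2 - 1) + z) + z = (-3 + z) + z = -3 + 2*z)
-46217/r(j(7, T(4, -4))) - 16210/(-31846) = -46217/(-33) - 16210/(-31846) = -46217*(-1/33) - 16210*(-1/31846) = 46217/33 + 8105/15923 = 736180756/525459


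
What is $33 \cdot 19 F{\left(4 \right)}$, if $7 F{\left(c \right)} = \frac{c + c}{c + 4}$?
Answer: $\frac{627}{7} \approx 89.571$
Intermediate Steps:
$F{\left(c \right)} = \frac{2 c}{7 \left(4 + c\right)}$ ($F{\left(c \right)} = \frac{\left(c + c\right) \frac{1}{c + 4}}{7} = \frac{2 c \frac{1}{4 + c}}{7} = \frac{2 c}{7 \left(4 + c\right)}$)
$33 \cdot 19 F{\left(4 \right)} = 33 \cdot 19 \cdot \frac{2}{7} \cdot 4 \frac{1}{4 + 4} = 627 \cdot \frac{2}{7} \cdot 4 \cdot \frac{1}{8} = 627 \cdot \frac{1}{7} = \frac{627}{7}$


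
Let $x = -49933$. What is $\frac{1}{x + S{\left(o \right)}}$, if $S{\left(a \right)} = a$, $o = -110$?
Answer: $- \frac{1}{50043} \approx -1.9983 \cdot 10^{-5}$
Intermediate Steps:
$\frac{1}{x + S{\left(o \right)}} = \frac{1}{-49933 - 110} = \frac{1}{-50043} = - \frac{1}{50043}$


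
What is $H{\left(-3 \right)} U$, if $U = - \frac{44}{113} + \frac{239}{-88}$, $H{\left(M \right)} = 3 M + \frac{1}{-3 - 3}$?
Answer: $\frac{51465}{1808} \approx 28.465$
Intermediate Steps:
$H{\left(M \right)} = - \frac{1}{6} + 3 M$ ($H{\left(M \right)} = 3 M + \frac{1}{-6} = 3 M - \frac{1}{6} = - \frac{1}{6} + 3 M$)
$U = - \frac{30879}{9944}$ ($U = \left(-44\right) \frac{1}{113} + 239 \left(- \frac{1}{88}\right) = - \frac{44}{113} - \frac{239}{88} = - \frac{30879}{9944} \approx -3.1053$)
$H{\left(-3 \right)} U = \left(- \frac{1}{6} + 3 \left(-3\right)\right) \left(- \frac{30879}{9944}\right) = \left(- \frac{1}{6} - 9\right) \left(- \frac{30879}{9944}\right) = \left(- \frac{55}{6}\right) \left(- \frac{30879}{9944}\right) = \frac{51465}{1808}$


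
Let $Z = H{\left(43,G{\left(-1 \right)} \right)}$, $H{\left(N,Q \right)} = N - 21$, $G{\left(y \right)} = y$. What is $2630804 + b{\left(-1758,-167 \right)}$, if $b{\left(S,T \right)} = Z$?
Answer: $2630826$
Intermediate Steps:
$H{\left(N,Q \right)} = -21 + N$ ($H{\left(N,Q \right)} = N - 21 = -21 + N$)
$Z = 22$ ($Z = -21 + 43 = 22$)
$b{\left(S,T \right)} = 22$
$2630804 + b{\left(-1758,-167 \right)} = 2630804 + 22 = 2630826$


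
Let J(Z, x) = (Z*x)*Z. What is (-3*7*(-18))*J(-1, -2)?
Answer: -756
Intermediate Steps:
J(Z, x) = x*Z²
(-3*7*(-18))*J(-1, -2) = (-3*7*(-18))*(-2*(-1)²) = (-21*(-18))*(-2*1) = 378*(-2) = -756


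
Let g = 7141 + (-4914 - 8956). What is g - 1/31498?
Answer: -211950043/31498 ≈ -6729.0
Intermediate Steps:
g = -6729 (g = 7141 - 13870 = -6729)
g - 1/31498 = -6729 - 1/31498 = -211950043/31498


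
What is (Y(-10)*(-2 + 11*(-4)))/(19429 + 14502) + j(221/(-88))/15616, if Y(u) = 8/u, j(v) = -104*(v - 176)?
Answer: 34678041919/29142657280 ≈ 1.1899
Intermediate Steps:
j(v) = 18304 - 104*v (j(v) = -104*(-176 + v) = 18304 - 104*v)
(Y(-10)*(-2 + 11*(-4)))/(19429 + 14502) + j(221/(-88))/15616 = ((8/(-10))*(-2 + 11*(-4)))/(19429 + 14502) + (18304 - 22984/(-88))/15616 = ((8*(-1/10))*(-2 - 44))/33931 + (18304 - 22984*(-1)/88)*(1/15616) = -4/5*(-46)*(1/33931) + (18304 - 104*(-221/88))*(1/15616) = (184/5)*(1/33931) + (18304 + 2873/11)*(1/15616) = 184/169655 + (204217/11)*(1/15616) = 184/169655 + 204217/171776 = 34678041919/29142657280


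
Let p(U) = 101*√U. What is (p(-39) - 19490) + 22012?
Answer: 2522 + 101*I*√39 ≈ 2522.0 + 630.75*I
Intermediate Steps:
(p(-39) - 19490) + 22012 = (101*√(-39) - 19490) + 22012 = (101*(I*√39) - 19490) + 22012 = (101*I*√39 - 19490) + 22012 = (-19490 + 101*I*√39) + 22012 = 2522 + 101*I*√39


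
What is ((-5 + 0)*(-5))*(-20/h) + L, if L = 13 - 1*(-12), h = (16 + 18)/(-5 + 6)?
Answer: 175/17 ≈ 10.294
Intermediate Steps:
h = 34 (h = 34/1 = 34*1 = 34)
L = 25 (L = 13 + 12 = 25)
((-5 + 0)*(-5))*(-20/h) + L = ((-5 + 0)*(-5))*(-20/34) + 25 = (-5*(-5))*(-20*1/34) + 25 = 25*(-10/17) + 25 = -250/17 + 25 = 175/17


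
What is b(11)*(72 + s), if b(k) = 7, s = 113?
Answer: 1295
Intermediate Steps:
b(11)*(72 + s) = 7*(72 + 113) = 7*185 = 1295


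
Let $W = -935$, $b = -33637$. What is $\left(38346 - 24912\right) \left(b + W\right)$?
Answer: $-464440248$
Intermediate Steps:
$\left(38346 - 24912\right) \left(b + W\right) = \left(38346 - 24912\right) \left(-33637 - 935\right) = 13434 \left(-34572\right) = -464440248$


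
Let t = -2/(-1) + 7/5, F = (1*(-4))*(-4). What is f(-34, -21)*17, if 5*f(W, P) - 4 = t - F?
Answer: -731/25 ≈ -29.240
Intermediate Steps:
F = 16 (F = -4*(-4) = 16)
t = 17/5 (t = -2*(-1) + 7*(⅕) = 2 + 7/5 = 17/5 ≈ 3.4000)
f(W, P) = -43/25 (f(W, P) = ⅘ + (17/5 - 1*16)/5 = ⅘ + (17/5 - 16)/5 = ⅘ + (⅕)*(-63/5) = ⅘ - 63/25 = -43/25)
f(-34, -21)*17 = -43/25*17 = -731/25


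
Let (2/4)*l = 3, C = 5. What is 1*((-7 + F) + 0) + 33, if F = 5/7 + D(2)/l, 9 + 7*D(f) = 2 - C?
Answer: 185/7 ≈ 26.429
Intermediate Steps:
D(f) = -12/7 (D(f) = -9/7 + (2 - 1*5)/7 = -9/7 + (2 - 5)/7 = -9/7 + (⅐)*(-3) = -9/7 - 3/7 = -12/7)
l = 6 (l = 2*3 = 6)
F = 3/7 (F = 5/7 - 12/7/6 = 5*(⅐) - 12/7*⅙ = 5/7 - 2/7 = 3/7 ≈ 0.42857)
1*((-7 + F) + 0) + 33 = 1*((-7 + 3/7) + 0) + 33 = 1*(-46/7 + 0) + 33 = 1*(-46/7) + 33 = -46/7 + 33 = 185/7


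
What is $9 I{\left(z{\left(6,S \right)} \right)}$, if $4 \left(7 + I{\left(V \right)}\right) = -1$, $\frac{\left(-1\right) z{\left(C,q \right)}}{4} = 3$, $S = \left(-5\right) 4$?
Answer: $- \frac{261}{4} \approx -65.25$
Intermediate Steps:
$S = -20$
$z{\left(C,q \right)} = -12$ ($z{\left(C,q \right)} = \left(-4\right) 3 = -12$)
$I{\left(V \right)} = - \frac{29}{4}$ ($I{\left(V \right)} = -7 + \frac{1}{4} \left(-1\right) = -7 - \frac{1}{4} = - \frac{29}{4}$)
$9 I{\left(z{\left(6,S \right)} \right)} = 9 \left(- \frac{29}{4}\right) = - \frac{261}{4}$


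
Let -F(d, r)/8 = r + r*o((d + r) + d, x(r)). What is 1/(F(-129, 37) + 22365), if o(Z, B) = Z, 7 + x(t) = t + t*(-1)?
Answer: 1/87485 ≈ 1.1431e-5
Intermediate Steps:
x(t) = -7 (x(t) = -7 + (t + t*(-1)) = -7 + (t - t) = -7 + 0 = -7)
F(d, r) = -8*r - 8*r*(r + 2*d) (F(d, r) = -8*(r + r*((d + r) + d)) = -8*(r + r*(r + 2*d)) = -8*r - 8*r*(r + 2*d))
1/(F(-129, 37) + 22365) = 1/(-8*37*(1 + 37 + 2*(-129)) + 22365) = 1/(-8*37*(1 + 37 - 258) + 22365) = 1/(-8*37*(-220) + 22365) = 1/(65120 + 22365) = 1/87485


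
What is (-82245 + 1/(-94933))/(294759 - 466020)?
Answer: 7807764586/16258320513 ≈ 0.48023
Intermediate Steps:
(-82245 + 1/(-94933))/(294759 - 466020) = (-82245 - 1/94933)/(-171261) = -7807764586/94933*(-1/171261) = 7807764586/16258320513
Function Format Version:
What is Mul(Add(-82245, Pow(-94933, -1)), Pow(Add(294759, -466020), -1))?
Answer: Rational(7807764586, 16258320513) ≈ 0.48023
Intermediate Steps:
Mul(Add(-82245, Pow(-94933, -1)), Pow(Add(294759, -466020), -1)) = Mul(Add(-82245, Rational(-1, 94933)), Pow(-171261, -1)) = Mul(Rational(-7807764586, 94933), Rational(-1, 171261)) = Rational(7807764586, 16258320513)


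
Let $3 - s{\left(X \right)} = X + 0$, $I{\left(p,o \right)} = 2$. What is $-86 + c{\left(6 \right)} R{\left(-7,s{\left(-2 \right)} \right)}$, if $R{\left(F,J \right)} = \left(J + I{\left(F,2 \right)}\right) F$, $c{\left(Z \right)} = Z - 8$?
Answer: $12$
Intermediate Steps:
$s{\left(X \right)} = 3 - X$ ($s{\left(X \right)} = 3 - \left(X + 0\right) = 3 - X$)
$c{\left(Z \right)} = -8 + Z$
$R{\left(F,J \right)} = F \left(2 + J\right)$ ($R{\left(F,J \right)} = \left(J + 2\right) F = \left(2 + J\right) F = F \left(2 + J\right)$)
$-86 + c{\left(6 \right)} R{\left(-7,s{\left(-2 \right)} \right)} = -86 + \left(-8 + 6\right) \left(- 7 \left(2 + \left(3 - -2\right)\right)\right) = -86 - 2 \left(- 7 \left(2 + \left(3 + 2\right)\right)\right) = -86 - 2 \left(- 7 \left(2 + 5\right)\right) = -86 - 2 \left(\left(-7\right) 7\right) = -86 - -98 = -86 + 98 = 12$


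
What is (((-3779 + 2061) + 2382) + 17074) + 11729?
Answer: 29467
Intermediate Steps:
(((-3779 + 2061) + 2382) + 17074) + 11729 = ((-1718 + 2382) + 17074) + 11729 = (664 + 17074) + 11729 = 17738 + 11729 = 29467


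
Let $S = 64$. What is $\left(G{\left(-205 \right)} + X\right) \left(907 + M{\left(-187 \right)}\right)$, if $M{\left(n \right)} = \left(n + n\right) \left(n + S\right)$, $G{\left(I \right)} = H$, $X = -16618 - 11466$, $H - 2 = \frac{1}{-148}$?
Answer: $- \frac{194960230533}{148} \approx -1.3173 \cdot 10^{9}$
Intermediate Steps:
$H = \frac{295}{148}$ ($H = 2 + \frac{1}{-148} = 2 - \frac{1}{148} = \frac{295}{148} \approx 1.9932$)
$X = -28084$
$G{\left(I \right)} = \frac{295}{148}$
$M{\left(n \right)} = 2 n \left(64 + n\right)$ ($M{\left(n \right)} = \left(n + n\right) \left(n + 64\right) = 2 n \left(64 + n\right)$)
$\left(G{\left(-205 \right)} + X\right) \left(907 + M{\left(-187 \right)}\right) = \left(\frac{295}{148} - 28084\right) \left(907 + 2 \left(-187\right) \left(64 - 187\right)\right) = - \frac{4156137 \left(907 + 2 \left(-187\right) \left(-123\right)\right)}{148} = - \frac{4156137 \left(907 + 46002\right)}{148} = \left(- \frac{4156137}{148}\right) 46909 = - \frac{194960230533}{148}$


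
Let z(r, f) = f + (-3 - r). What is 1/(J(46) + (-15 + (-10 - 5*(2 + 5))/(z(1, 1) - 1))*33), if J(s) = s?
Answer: -4/311 ≈ -0.012862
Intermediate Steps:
z(r, f) = -3 + f - r
1/(J(46) + (-15 + (-10 - 5*(2 + 5))/(z(1, 1) - 1))*33) = 1/(46 + (-15 + (-10 - 5*(2 + 5))/((-3 + 1 - 1*1) - 1))*33) = 1/(46 + (-15 + (-10 - 5*7)/((-3 + 1 - 1) - 1))*33) = 1/(46 + (-15 + (-10 - 35)/(-3 - 1))*33) = 1/(46 + (-15 - 45/(-4))*33) = 1/(46 + (-15 - 45*(-¼))*33) = 1/(46 + (-15 + 45/4)*33) = 1/(46 - 15/4*33) = 1/(46 - 495/4) = 1/(-311/4) = -4/311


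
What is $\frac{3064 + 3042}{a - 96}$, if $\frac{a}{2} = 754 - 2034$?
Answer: $- \frac{3053}{1328} \approx -2.2989$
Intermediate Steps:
$a = -2560$ ($a = 2 \left(754 - 2034\right) = 2 \left(-1280\right) = -2560$)
$\frac{3064 + 3042}{a - 96} = \frac{3064 + 3042}{-2560 - 96} = \frac{6106}{-2656} = 6106 \left(- \frac{1}{2656}\right) = - \frac{3053}{1328}$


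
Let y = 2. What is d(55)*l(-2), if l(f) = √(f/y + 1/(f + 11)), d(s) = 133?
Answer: 266*I*√2/3 ≈ 125.39*I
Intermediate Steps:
l(f) = √(1/(11 + f) + f/2) (l(f) = √(f/2 + 1/(f + 11)) = √(f*(½) + 1/(11 + f)) = √(f/2 + 1/(11 + f)) = √(1/(11 + f) + f/2))
d(55)*l(-2) = 133*(√2*√(-2 + 2/(11 - 2))/2) = 133*(√2*√(-2 + 2/9)/2) = 133*(√2*√(-16/9)/2) = 133*(√2*(4*I/3)/2) = 133*(2*I*√2/3) = 266*I*√2/3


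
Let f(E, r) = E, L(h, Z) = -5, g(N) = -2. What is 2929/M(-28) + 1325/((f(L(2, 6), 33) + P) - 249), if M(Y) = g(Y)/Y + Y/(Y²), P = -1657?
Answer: 156723607/1911 ≈ 82011.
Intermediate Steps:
M(Y) = -1/Y (M(Y) = -2/Y + Y/(Y²) = -2/Y + Y/Y² = -2/Y + 1/Y = -1/Y)
2929/M(-28) + 1325/((f(L(2, 6), 33) + P) - 249) = 2929/((-1/(-28))) + 1325/((-5 - 1657) - 249) = 2929/((-1*(-1/28))) + 1325/(-1662 - 249) = 2929/(1/28) + 1325/(-1911) = 2929*28 + 1325*(-1/1911) = 82012 - 1325/1911 = 156723607/1911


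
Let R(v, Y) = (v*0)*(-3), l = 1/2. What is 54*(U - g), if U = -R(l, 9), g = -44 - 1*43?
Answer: 4698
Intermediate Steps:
g = -87 (g = -44 - 43 = -87)
l = ½ ≈ 0.50000
R(v, Y) = 0 (R(v, Y) = 0*(-3) = 0)
U = 0 (U = -1*0 = 0)
54*(U - g) = 54*(0 - 1*(-87)) = 54*(0 + 87) = 54*87 = 4698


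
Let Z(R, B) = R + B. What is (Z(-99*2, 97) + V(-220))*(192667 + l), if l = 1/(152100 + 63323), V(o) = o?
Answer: -13323073908582/215423 ≈ -6.1846e+7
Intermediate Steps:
Z(R, B) = B + R
l = 1/215423 ≈ 4.6420e-6
(Z(-99*2, 97) + V(-220))*(192667 + l) = ((97 - 99*2) - 220)*(192667 + 1/215423) = ((97 - 198) - 220)*(41504903142/215423) = (-101 - 220)*(41504903142/215423) = -321*41504903142/215423 = -13323073908582/215423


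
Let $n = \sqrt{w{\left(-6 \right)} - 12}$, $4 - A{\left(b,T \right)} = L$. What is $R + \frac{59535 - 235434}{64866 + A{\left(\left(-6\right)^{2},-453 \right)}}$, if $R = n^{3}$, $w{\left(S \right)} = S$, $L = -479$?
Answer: $- \frac{58633}{21783} - 54 i \sqrt{2} \approx -2.6917 - 76.368 i$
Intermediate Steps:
$A{\left(b,T \right)} = 483$ ($A{\left(b,T \right)} = 4 - -479 = 4 + 479 = 483$)
$n = 3 i \sqrt{2}$ ($n = \sqrt{-6 - 12} = \sqrt{-18} = 3 i \sqrt{2} \approx 4.2426 i$)
$R = - 54 i \sqrt{2}$ ($R = \left(3 i \sqrt{2}\right)^{3} = - 54 i \sqrt{2} \approx - 76.368 i$)
$R + \frac{59535 - 235434}{64866 + A{\left(\left(-6\right)^{2},-453 \right)}} = - 54 i \sqrt{2} + \frac{59535 - 235434}{64866 + 483} = - 54 i \sqrt{2} - \frac{175899}{65349} = - 54 i \sqrt{2} - \frac{58633}{21783} = - \frac{58633}{21783} - 54 i \sqrt{2}$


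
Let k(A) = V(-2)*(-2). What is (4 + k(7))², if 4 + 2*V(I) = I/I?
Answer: 49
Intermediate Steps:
V(I) = -3/2 (V(I) = -2 + (I/I)/2 = -2 + (½)*1 = -2 + ½ = -3/2)
k(A) = 3 (k(A) = -3/2*(-2) = 3)
(4 + k(7))² = (4 + 3)² = 7² = 49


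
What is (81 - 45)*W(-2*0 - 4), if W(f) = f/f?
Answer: 36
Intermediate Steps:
W(f) = 1
(81 - 45)*W(-2*0 - 4) = (81 - 45)*1 = 36*1 = 36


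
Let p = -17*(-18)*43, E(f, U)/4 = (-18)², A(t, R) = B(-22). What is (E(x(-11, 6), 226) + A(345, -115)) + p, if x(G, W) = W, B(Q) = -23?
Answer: 14431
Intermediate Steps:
A(t, R) = -23
E(f, U) = 1296 (E(f, U) = 4*(-18)² = 4*324 = 1296)
p = 13158 (p = 306*43 = 13158)
(E(x(-11, 6), 226) + A(345, -115)) + p = (1296 - 23) + 13158 = 1273 + 13158 = 14431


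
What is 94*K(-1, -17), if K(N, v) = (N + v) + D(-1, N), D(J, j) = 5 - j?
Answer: -1128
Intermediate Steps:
K(N, v) = 5 + v (K(N, v) = (N + v) + (5 - N) = 5 + v)
94*K(-1, -17) = 94*(5 - 17) = 94*(-12) = -1128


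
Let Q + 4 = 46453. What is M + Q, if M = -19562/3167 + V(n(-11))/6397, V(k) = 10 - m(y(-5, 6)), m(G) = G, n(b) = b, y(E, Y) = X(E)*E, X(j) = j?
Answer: 940898993632/20259299 ≈ 46443.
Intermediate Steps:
y(E, Y) = E² (y(E, Y) = E*E = E²)
Q = 46449 (Q = -4 + 46453 = 46449)
V(k) = -15 (V(k) = 10 - 1*(-5)² = 10 - 1*25 = 10 - 25 = -15)
M = -125185619/20259299 (M = -19562/3167 - 15/6397 = -125185619/20259299 ≈ -6.1792)
M + Q = -125185619/20259299 + 46449 = 940898993632/20259299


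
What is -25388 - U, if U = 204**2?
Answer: -67004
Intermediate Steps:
U = 41616
-25388 - U = -25388 - 1*41616 = -25388 - 41616 = -67004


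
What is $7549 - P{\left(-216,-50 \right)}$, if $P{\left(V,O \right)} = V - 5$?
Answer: $7770$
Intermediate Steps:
$P{\left(V,O \right)} = -5 + V$ ($P{\left(V,O \right)} = V - 5 = -5 + V$)
$7549 - P{\left(-216,-50 \right)} = 7549 - \left(-5 - 216\right) = 7549 - -221 = 7549 + 221 = 7770$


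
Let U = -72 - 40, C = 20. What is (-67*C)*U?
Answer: 150080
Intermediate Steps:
U = -112
(-67*C)*U = -67*20*(-112) = -1340*(-112) = 150080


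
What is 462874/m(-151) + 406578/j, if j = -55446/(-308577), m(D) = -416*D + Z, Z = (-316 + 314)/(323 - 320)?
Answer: 1970219074746924/870714743 ≈ 2.2628e+6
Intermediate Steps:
Z = -⅔ (Z = -2/3 = -2*⅓ = -⅔ ≈ -0.66667)
m(D) = -⅔ - 416*D (m(D) = -416*D - ⅔ = -⅔ - 416*D)
j = 18482/102859 (j = -55446*(-1/308577) = 18482/102859 ≈ 0.17968)
462874/m(-151) + 406578/j = 462874/(-⅔ - 416*(-151)) + 406578/(18482/102859) = 462874/(-⅔ + 62816) + 406578*(102859/18482) = 462874/(188446/3) + 20910103251/9241 = 462874*(3/188446) + 20910103251/9241 = 694311/94223 + 20910103251/9241 = 1970219074746924/870714743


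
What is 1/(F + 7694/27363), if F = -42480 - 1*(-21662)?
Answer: -27363/569635240 ≈ -4.8036e-5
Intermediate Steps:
F = -20818 (F = -42480 + 21662 = -20818)
1/(F + 7694/27363) = 1/(-20818 + 7694/27363) = 1/(-569635240/27363) = -27363/569635240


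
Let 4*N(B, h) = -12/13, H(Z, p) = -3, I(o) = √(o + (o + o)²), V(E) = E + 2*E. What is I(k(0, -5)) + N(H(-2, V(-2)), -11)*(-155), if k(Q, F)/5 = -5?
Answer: 465/13 + 15*√11 ≈ 85.519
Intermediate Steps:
k(Q, F) = -25 (k(Q, F) = 5*(-5) = -25)
V(E) = 3*E
I(o) = √(o + 4*o²) (I(o) = √(o + (2*o)²) = √(o + 4*o²))
N(B, h) = -3/13 (N(B, h) = (-12/13)/4 = (-12*1/13)/4 = (¼)*(-12/13) = -3/13)
I(k(0, -5)) + N(H(-2, V(-2)), -11)*(-155) = √(-25*(1 + 4*(-25))) - 3/13*(-155) = √(-25*(1 - 100)) + 465/13 = √(-25*(-99)) + 465/13 = √2475 + 465/13 = 15*√11 + 465/13 = 465/13 + 15*√11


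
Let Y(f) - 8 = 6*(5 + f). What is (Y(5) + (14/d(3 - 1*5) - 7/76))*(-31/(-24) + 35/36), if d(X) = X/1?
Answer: 251509/1824 ≈ 137.89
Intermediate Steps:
Y(f) = 38 + 6*f (Y(f) = 8 + 6*(5 + f) = 8 + (30 + 6*f) = 38 + 6*f)
d(X) = X (d(X) = X*1 = X)
(Y(5) + (14/d(3 - 1*5) - 7/76))*(-31/(-24) + 35/36) = ((38 + 6*5) + (14/(3 - 1*5) - 7/76))*(-31/(-24) + 35/36) = ((38 + 30) + (14/(3 - 5) - 7*1/76))*(-31*(-1/24) + 35*(1/36)) = (68 + (14/(-2) - 7/76))*(31/24 + 35/36) = (68 + (14*(-½) - 7/76))*(163/72) = (68 + (-7 - 7/76))*(163/72) = (68 - 539/76)*(163/72) = (4629/76)*(163/72) = 251509/1824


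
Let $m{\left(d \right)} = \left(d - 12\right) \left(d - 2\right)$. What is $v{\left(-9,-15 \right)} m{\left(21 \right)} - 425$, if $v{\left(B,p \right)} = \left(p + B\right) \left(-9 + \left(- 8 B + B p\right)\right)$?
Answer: $-813017$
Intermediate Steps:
$m{\left(d \right)} = \left(-12 + d\right) \left(-2 + d\right)$
$v{\left(B,p \right)} = \left(B + p\right) \left(-9 - 8 B + B p\right)$
$v{\left(-9,-15 \right)} m{\left(21 \right)} - 425 = \left(\left(-9\right) \left(-9\right) - -135 - 8 \left(-9\right)^{2} - 9 \left(-15\right)^{2} - 15 \left(-9\right)^{2} - \left(-72\right) \left(-15\right)\right) \left(24 + 21^{2} - 294\right) - 425 = \left(81 + 135 - 648 - 2025 - 1215 - 1080\right) \left(24 + 441 - 294\right) - 425 = \left(81 + 135 - 648 - 2025 - 1215 - 1080\right) 171 - 425 = \left(-4752\right) 171 - 425 = -812592 - 425 = -813017$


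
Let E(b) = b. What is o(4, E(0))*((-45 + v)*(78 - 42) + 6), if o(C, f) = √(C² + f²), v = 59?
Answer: 2040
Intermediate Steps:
o(4, E(0))*((-45 + v)*(78 - 42) + 6) = √(4² + 0²)*((-45 + 59)*(78 - 42) + 6) = √(16 + 0)*(14*36 + 6) = √16*(504 + 6) = 4*510 = 2040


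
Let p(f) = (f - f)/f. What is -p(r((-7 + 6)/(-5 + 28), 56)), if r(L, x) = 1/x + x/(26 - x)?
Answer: 0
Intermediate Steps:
r(L, x) = 1/x + x/(26 - x)
p(f) = 0 (p(f) = 0/f = 0)
-p(r((-7 + 6)/(-5 + 28), 56)) = -1*0 = 0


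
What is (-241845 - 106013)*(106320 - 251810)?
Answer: 50609860420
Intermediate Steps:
(-241845 - 106013)*(106320 - 251810) = -347858*(-145490) = 50609860420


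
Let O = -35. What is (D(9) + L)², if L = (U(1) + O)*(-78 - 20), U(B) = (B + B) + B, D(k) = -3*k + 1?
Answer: 9672100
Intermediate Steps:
D(k) = 1 - 3*k
U(B) = 3*B (U(B) = 2*B + B = 3*B)
L = 3136 (L = (3*1 - 35)*(-78 - 20) = (3 - 35)*(-98) = -32*(-98) = 3136)
(D(9) + L)² = ((1 - 3*9) + 3136)² = ((1 - 27) + 3136)² = (-26 + 3136)² = 3110² = 9672100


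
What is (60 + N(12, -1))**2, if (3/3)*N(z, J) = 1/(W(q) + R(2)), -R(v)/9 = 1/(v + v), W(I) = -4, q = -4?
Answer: 2238016/625 ≈ 3580.8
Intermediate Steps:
R(v) = -9/(2*v) (R(v) = -9/(v + v) = -9*1/(2*v) = -9/(2*v))
N(z, J) = -4/25 (N(z, J) = 1/(-4 - 9/2/2) = 1/(-4 - 9/2*1/2) = 1/(-4 - 9/4) = 1/(-25/4) = -4/25)
(60 + N(12, -1))**2 = (60 - 4/25)**2 = (1496/25)**2 = 2238016/625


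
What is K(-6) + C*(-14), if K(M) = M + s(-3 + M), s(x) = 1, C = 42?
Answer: -593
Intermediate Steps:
K(M) = 1 + M (K(M) = M + 1 = 1 + M)
K(-6) + C*(-14) = (1 - 6) + 42*(-14) = -5 - 588 = -593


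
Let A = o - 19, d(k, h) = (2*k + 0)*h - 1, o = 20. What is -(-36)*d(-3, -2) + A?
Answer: 397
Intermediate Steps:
d(k, h) = -1 + 2*h*k (d(k, h) = (2*k)*h - 1 = 2*h*k - 1 = -1 + 2*h*k)
A = 1 (A = 20 - 19 = 1)
-(-36)*d(-3, -2) + A = -(-36)*(-1 + 2*(-2)*(-3)) + 1 = -(-36)*(-1 + 12) + 1 = -(-36)*11 + 1 = -18*(-22) + 1 = 396 + 1 = 397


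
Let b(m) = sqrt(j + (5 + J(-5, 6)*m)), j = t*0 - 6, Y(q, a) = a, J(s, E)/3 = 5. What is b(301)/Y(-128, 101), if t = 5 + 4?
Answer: sqrt(4514)/101 ≈ 0.66521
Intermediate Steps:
J(s, E) = 15 (J(s, E) = 3*5 = 15)
t = 9
j = -6 (j = 9*0 - 6 = 0 - 6 = -6)
b(m) = sqrt(-1 + 15*m) (b(m) = sqrt(-6 + (5 + 15*m)) = sqrt(-1 + 15*m))
b(301)/Y(-128, 101) = sqrt(-1 + 15*301)/101 = sqrt(-1 + 4515)*(1/101) = sqrt(4514)*(1/101) = sqrt(4514)/101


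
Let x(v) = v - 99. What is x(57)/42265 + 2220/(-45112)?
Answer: -23930751/476664670 ≈ -0.050205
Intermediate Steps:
x(v) = -99 + v
x(57)/42265 + 2220/(-45112) = (-99 + 57)/42265 + 2220/(-45112) = -42*1/42265 + 2220*(-1/45112) = -42/42265 - 555/11278 = -23930751/476664670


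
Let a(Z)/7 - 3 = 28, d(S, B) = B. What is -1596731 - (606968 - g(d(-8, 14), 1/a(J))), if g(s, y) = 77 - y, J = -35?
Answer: -478185975/217 ≈ -2.2036e+6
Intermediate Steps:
a(Z) = 217 (a(Z) = 21 + 7*28 = 21 + 196 = 217)
-1596731 - (606968 - g(d(-8, 14), 1/a(J))) = -1596731 - (606968 - (77 - 1/217)) = -1596731 - (606968 - 1*16708/217) = -1596731 - (606968 - 16708/217) = -1596731 - 1*131695348/217 = -1596731 - 131695348/217 = -478185975/217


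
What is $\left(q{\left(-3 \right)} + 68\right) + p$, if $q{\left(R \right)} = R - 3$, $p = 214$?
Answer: $276$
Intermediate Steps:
$q{\left(R \right)} = -3 + R$ ($q{\left(R \right)} = R - 3 = -3 + R$)
$\left(q{\left(-3 \right)} + 68\right) + p = \left(\left(-3 - 3\right) + 68\right) + 214 = \left(-6 + 68\right) + 214 = 62 + 214 = 276$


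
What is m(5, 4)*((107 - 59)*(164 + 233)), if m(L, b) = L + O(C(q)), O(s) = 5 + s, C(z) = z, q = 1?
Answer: 209616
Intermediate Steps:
m(L, b) = 6 + L (m(L, b) = L + (5 + 1) = L + 6 = 6 + L)
m(5, 4)*((107 - 59)*(164 + 233)) = (6 + 5)*((107 - 59)*(164 + 233)) = 11*(48*397) = 11*19056 = 209616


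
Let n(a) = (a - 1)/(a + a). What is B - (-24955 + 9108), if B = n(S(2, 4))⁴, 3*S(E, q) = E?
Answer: 4056833/256 ≈ 15847.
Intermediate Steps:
S(E, q) = E/3
n(a) = (-1 + a)/(2*a) (n(a) = (-1 + a)/((2*a)) = (-1 + a)*(1/(2*a)) = (-1 + a)/(2*a))
B = 1/256 (B = ((-1 + (⅓)*2)/(2*(((⅓)*2))))⁴ = ((-1 + ⅔)/(2*(⅔)))⁴ = ((½)*(3/2)*(-⅓))⁴ = (-¼)⁴ = 1/256 ≈ 0.0039063)
B - (-24955 + 9108) = 1/256 - (-24955 + 9108) = 1/256 - 1*(-15847) = 1/256 + 15847 = 4056833/256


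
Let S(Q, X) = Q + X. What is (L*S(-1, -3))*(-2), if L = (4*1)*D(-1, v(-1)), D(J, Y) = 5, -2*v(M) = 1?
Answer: 160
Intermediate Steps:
v(M) = -½ (v(M) = -½*1 = -½)
L = 20 (L = (4*1)*5 = 4*5 = 20)
(L*S(-1, -3))*(-2) = (20*(-1 - 3))*(-2) = (20*(-4))*(-2) = -80*(-2) = 160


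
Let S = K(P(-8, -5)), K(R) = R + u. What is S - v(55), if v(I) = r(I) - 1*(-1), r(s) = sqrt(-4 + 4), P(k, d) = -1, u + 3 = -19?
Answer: -24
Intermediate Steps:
u = -22 (u = -3 - 19 = -22)
r(s) = 0 (r(s) = sqrt(0) = 0)
v(I) = 1 (v(I) = 0 - 1*(-1) = 0 + 1 = 1)
K(R) = -22 + R (K(R) = R - 22 = -22 + R)
S = -23 (S = -22 - 1 = -23)
S - v(55) = -23 - 1*1 = -23 - 1 = -24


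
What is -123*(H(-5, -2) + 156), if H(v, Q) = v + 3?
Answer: -18942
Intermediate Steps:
H(v, Q) = 3 + v
-123*(H(-5, -2) + 156) = -123*((3 - 5) + 156) = -123*(-2 + 156) = -123*154 = -18942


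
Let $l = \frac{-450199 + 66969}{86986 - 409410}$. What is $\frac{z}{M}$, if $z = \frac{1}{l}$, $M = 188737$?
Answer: $\frac{161212}{36164840255} \approx 4.4577 \cdot 10^{-6}$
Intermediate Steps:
$l = \frac{191615}{161212}$ ($l = - \frac{383230}{-322424} = \left(-383230\right) \left(- \frac{1}{322424}\right) = \frac{191615}{161212} \approx 1.1886$)
$z = \frac{161212}{191615}$ ($z = \frac{1}{\frac{191615}{161212}} = \frac{161212}{191615} \approx 0.84133$)
$\frac{z}{M} = \frac{161212}{191615 \cdot 188737} = \frac{161212}{191615} \cdot \frac{1}{188737} = \frac{161212}{36164840255}$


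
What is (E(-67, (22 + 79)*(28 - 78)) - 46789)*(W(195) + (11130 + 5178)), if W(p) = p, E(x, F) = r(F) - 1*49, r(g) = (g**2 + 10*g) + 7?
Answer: 419261504007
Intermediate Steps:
r(g) = 7 + g**2 + 10*g
E(x, F) = -42 + F**2 + 10*F (E(x, F) = (7 + F**2 + 10*F) - 1*49 = (7 + F**2 + 10*F) - 49 = -42 + F**2 + 10*F)
(E(-67, (22 + 79)*(28 - 78)) - 46789)*(W(195) + (11130 + 5178)) = ((-42 + ((22 + 79)*(28 - 78))**2 + 10*((22 + 79)*(28 - 78))) - 46789)*(195 + (11130 + 5178)) = ((-42 + (101*(-50))**2 + 10*(101*(-50))) - 46789)*(195 + 16308) = ((-42 + (-5050)**2 + 10*(-5050)) - 46789)*16503 = ((-42 + 25502500 - 50500) - 46789)*16503 = (25451958 - 46789)*16503 = 25405169*16503 = 419261504007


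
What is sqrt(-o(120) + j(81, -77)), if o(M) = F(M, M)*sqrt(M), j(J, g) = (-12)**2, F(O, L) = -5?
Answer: sqrt(144 + 10*sqrt(30)) ≈ 14.099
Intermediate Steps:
j(J, g) = 144
o(M) = -5*sqrt(M)
sqrt(-o(120) + j(81, -77)) = sqrt(-(-5)*sqrt(120) + 144) = sqrt(-(-5)*2*sqrt(30) + 144) = sqrt(-(-10)*sqrt(30) + 144) = sqrt(10*sqrt(30) + 144) = sqrt(144 + 10*sqrt(30))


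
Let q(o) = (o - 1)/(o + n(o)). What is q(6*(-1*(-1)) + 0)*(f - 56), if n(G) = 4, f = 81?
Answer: 25/2 ≈ 12.500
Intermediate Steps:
q(o) = (-1 + o)/(4 + o) (q(o) = (o - 1)/(o + 4) = (-1 + o)/(4 + o))
q(6*(-1*(-1)) + 0)*(f - 56) = ((-1 + (6*(-1*(-1)) + 0))/(4 + (6*(-1*(-1)) + 0)))*(81 - 56) = ((-1 + (6*1 + 0))/(4 + (6*1 + 0)))*25 = ((-1 + (6 + 0))/(4 + (6 + 0)))*25 = ((-1 + 6)/(4 + 6))*25 = (5/10)*25 = ((⅒)*5)*25 = (½)*25 = 25/2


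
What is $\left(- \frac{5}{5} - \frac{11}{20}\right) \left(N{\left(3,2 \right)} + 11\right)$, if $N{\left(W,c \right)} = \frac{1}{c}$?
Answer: $- \frac{713}{40} \approx -17.825$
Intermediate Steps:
$\left(- \frac{5}{5} - \frac{11}{20}\right) \left(N{\left(3,2 \right)} + 11\right) = \left(- \frac{5}{5} - \frac{11}{20}\right) \left(\frac{1}{2} + 11\right) = \left(\left(-5\right) \frac{1}{5} - \frac{11}{20}\right) \left(\frac{1}{2} + 11\right) = \left(-1 - \frac{11}{20}\right) \frac{23}{2} = \left(- \frac{31}{20}\right) \frac{23}{2} = - \frac{713}{40}$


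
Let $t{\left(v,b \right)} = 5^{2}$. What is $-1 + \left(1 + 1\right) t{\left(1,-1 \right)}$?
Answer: $49$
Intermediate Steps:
$t{\left(v,b \right)} = 25$
$-1 + \left(1 + 1\right) t{\left(1,-1 \right)} = -1 + \left(1 + 1\right) 25 = -1 + 2 \cdot 25 = -1 + 50 = 49$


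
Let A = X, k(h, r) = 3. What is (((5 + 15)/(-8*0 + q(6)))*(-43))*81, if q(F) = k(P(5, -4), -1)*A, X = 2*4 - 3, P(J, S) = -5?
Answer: -4644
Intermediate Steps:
X = 5 (X = 8 - 3 = 5)
A = 5
q(F) = 15 (q(F) = 3*5 = 15)
(((5 + 15)/(-8*0 + q(6)))*(-43))*81 = (((5 + 15)/(-8*0 + 15))*(-43))*81 = ((20/(0 + 15))*(-43))*81 = ((20/15)*(-43))*81 = ((20*(1/15))*(-43))*81 = ((4/3)*(-43))*81 = -172/3*81 = -4644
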